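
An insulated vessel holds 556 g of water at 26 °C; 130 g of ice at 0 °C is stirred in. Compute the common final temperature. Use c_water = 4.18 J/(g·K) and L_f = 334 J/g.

T_f ≈ 5.9 °C

Heat gained plus heat lost sum to zero:
fusion: m_ice L_f = 130×334 = 43420
  warm the meltwater: 543.4 T
  water: 2324.1(T − 26)
2867.5 T = 60426 − 43420 = 17006
T ≈ 5.93 °C (positive, so assuming full melt was valid).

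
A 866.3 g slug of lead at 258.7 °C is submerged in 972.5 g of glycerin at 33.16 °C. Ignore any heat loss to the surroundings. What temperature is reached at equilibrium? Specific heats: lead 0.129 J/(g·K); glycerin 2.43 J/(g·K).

T_f ≈ 43.3 °C

Setting the total heat transfer to zero:
866.3·0.129·(T − 258.7) + 972.5·2.43·(T − 33.16) = 0
111.75(T − 258.7) + 2363.2(T − 33.16) = 0
(111.75 + 2363.2) T = 111.75·258.7 + 2363.2·33.16
T = 107273/2474.9 ≈ 43.34 °C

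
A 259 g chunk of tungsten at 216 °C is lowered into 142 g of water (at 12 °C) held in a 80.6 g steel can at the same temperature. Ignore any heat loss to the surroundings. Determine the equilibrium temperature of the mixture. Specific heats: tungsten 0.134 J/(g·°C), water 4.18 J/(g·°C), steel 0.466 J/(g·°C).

Let T be the final temperature. ΣQ_i = 0:
259·0.134·(T − 216) + 142·4.18·(T − 12) + 80.6·0.466·(T − 12) = 0
34.71(T − 216) + 593.56(T − 12) + 37.56(T − 12) = 0
665.83 T = 15070
T = 15070 / 665.83 = 22.6 °C

T_f ≈ 22.6 °C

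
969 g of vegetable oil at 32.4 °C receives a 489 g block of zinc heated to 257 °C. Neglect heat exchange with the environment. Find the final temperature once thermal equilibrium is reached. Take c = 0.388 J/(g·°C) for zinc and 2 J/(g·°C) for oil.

T_f ≈ 52.4 °C

Conservation of energy gives ΣQ = 0:
489×0.388×(T − 257) + 969×2×(T − 32.4) = 0
189.73(T − 257) + 1938(T − 32.4) = 0
(189.73 + 1938) T = 189.73×257 + 1938×32.4
T = 111552 / 2127.7 = 52.4 °C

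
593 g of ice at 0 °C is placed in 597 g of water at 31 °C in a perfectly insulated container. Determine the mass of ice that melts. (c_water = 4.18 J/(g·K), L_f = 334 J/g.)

Heat available from the water dropping to 0 °C: 597×4.18×31 = 77359 J.
To melt every bit of ice: 593×334 = 198062 J.
That's not enough to melt it all — equilibrium is at 0 °C with ice remaining.
m_melt = 77359 / L_f = 231.6 g.

m_melted ≈ 232 g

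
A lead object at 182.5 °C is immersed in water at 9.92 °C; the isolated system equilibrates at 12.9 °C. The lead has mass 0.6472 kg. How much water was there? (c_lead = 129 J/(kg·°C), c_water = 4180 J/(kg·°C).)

Heat lost by the lead = heat gained by the water:
0.6472·129·(182.5 − 12.9) = m·4180·(12.9 − 9.92)
12456 m = 14160  ⇒  m ≈ 1.137 kg

m ≈ 1.14 kg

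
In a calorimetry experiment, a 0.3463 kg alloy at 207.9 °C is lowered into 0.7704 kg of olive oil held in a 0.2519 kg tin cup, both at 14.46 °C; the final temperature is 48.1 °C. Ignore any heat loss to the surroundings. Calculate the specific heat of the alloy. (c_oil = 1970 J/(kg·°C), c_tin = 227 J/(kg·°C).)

c ≈ 957 J/(kg·°C)

Energy conservation, ΣQ = 0:
0.3463×c×(48.1 − 207.9) + 0.7704×1970×(48.1 − 14.46) + 0.2519×227×(48.1 − 14.46) = 0
-55.34 c = -52979
c = -52979/-55.34 ≈ 957.4 J/(kg·°C)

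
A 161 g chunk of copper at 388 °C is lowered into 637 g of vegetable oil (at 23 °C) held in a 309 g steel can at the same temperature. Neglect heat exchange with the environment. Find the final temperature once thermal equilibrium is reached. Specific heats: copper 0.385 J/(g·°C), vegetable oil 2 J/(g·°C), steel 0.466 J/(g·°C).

Net heat exchanged in the isolated system is zero:
161×0.385×(T − 388) + 637×2×(T − 23) + 309×0.466×(T − 23) = 0
1480 T = 56664
T = 56664/1480 ≈ 38.29 °C

T_f ≈ 38.3 °C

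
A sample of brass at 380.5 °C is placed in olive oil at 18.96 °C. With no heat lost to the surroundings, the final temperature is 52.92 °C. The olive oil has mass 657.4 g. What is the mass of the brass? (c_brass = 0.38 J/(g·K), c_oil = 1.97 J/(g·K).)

Taking heat into each body as positive, Σ m c ΔT = 0:
m·0.38·(52.92 − 380.5) + 657.4·1.97·(52.92 − 18.96) = 0
-124.48 m = -43981
m = -43981/-124.48 ≈ 353.3 g

m ≈ 353 g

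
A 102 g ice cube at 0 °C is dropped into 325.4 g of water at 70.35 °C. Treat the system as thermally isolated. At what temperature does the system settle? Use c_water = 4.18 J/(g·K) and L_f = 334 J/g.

T_f ≈ 34.5 °C

Setting the total heat transfer to zero:
melt ice: 102×334 = 34068; meltwater 0→T: 102×4.18×T = 426.36 T; water cools: 325.4×4.18×(T − 70.35) = 1360.2(T − 70.35)
1786.5 T = 95688 − 34068 = 61620
T ≈ 34.49 °C — above 0 °C, consistent with complete melting.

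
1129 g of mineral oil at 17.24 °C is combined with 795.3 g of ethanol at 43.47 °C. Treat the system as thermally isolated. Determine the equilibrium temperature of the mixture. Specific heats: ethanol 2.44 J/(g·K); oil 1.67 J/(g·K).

|Q_ethanol| = |Q_oil|:
795.3×2.44×(43.47 − T) = 1129×1.67×(T − 17.24)
1940.5(43.47 − T) = 1885.4(T − 17.24)
3826 T = 116860  ⇒  T ≈ 30.54 °C

T_f ≈ 30.5 °C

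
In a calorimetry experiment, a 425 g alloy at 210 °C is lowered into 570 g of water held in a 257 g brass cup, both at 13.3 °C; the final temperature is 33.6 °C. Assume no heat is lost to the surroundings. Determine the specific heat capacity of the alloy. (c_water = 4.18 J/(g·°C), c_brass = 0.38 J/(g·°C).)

c ≈ 0.672 J/(g·°C)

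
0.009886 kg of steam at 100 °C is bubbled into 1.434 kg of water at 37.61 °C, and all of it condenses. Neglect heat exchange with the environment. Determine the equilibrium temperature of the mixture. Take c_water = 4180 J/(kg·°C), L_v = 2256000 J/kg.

Conservation of energy gives ΣQ = 0:
condense steam: −0.009886×2256000 = −22303; condensate cools 100→T: 0.009886×4180×(T − 100) = 41.32(T − 100); original water: 5994.1(T − 37.61)
6035.4 T = 22303 + 4132.3 + 225439 = 251874
T ≈ 41.73 °C, under the boiling point, so the assumption holds.

T_f ≈ 41.7 °C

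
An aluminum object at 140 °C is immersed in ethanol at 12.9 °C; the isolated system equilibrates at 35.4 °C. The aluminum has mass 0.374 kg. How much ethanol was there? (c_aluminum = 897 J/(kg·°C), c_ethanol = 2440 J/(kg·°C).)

Energy conservation, ΣQ = 0:
0.374×897×(35.4 − 140) + m×2440×(35.4 − 12.9) = 0
54900 m = 35091
m = 35091/54900 ≈ 0.6392 kg

m ≈ 0.639 kg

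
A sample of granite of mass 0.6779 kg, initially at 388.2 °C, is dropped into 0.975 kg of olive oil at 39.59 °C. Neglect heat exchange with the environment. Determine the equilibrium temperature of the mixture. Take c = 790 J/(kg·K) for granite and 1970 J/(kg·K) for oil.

T_f ≈ 115.6 °C

With ΣQ=0 the equilibrium temperature is the m·c-weighted mean:
T_f = (535.54·388.2 + 1920.8·39.59) / (535.54 + 1920.8)
    = 283940 / 2456.3 ≈ 115.60 °C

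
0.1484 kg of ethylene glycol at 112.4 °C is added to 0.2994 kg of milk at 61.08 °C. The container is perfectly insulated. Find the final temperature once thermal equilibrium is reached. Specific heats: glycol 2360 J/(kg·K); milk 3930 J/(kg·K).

Taking heat into each body as positive, Σ m c ΔT = 0:
0.1484*2360*(T − 112.4) + 0.2994*3930*(T − 61.08) = 0
(350.22 + 1176.6) T = 350.22*112.4 + 1176.6*61.08
T = 111234/1526.9 ≈ 72.85 °C

T_f ≈ 72.9 °C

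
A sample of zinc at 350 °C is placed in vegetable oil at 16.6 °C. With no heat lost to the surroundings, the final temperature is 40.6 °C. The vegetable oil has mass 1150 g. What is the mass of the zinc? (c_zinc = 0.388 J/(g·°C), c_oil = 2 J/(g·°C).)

m ≈ 460 g

|Q_zinc| = |Q_oil|:
m·0.388·(350 − 40.6) = 1150·2·(40.6 − 16.6)
120.05 m = 55200  ⇒  m ≈ 459.8 g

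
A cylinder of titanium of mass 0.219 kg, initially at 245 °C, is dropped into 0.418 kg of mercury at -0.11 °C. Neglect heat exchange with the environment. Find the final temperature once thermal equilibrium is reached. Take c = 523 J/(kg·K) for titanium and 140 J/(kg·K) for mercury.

T_f ≈ 162.1 °C

Conservation of energy gives ΣQ = 0:
0.219×523×(T − 245) + 0.418×140×(T − (-0.11)) = 0
114.54(T − 245) + 58.52(T − (-0.11)) = 0
(114.54 + 58.52) T = 114.54×245 + 58.52×(-0.11)
T = 28055/173.06 ≈ 162.11 °C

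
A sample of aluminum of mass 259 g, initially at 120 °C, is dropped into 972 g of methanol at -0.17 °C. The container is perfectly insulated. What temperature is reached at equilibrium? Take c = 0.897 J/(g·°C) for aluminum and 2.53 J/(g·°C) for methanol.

T_f ≈ 10.2 °C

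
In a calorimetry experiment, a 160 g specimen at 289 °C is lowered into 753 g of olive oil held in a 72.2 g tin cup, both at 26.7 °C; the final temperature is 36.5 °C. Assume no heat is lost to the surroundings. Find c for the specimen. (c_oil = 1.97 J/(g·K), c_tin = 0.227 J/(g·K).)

c ≈ 0.364 J/(g·K)

Heat gained plus heat lost sum to zero:
160·c·(36.5 − 289) + 753·1.97·(36.5 − 26.7) + 72.2·0.227·(36.5 − 26.7) = 0
-40400 c = -14698
c = -14698/-40400 ≈ 0.3638 J/(g·K)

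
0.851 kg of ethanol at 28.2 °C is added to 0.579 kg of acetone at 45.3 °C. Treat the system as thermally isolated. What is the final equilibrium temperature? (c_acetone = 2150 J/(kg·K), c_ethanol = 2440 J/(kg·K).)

T_f ≈ 34.6 °C

Energy conservation, ΣQ = 0:
0.579×2150×(T − 45.3) + 0.851×2440×(T − 28.2) = 0
1244.8(T − 45.3) + 2076.4(T − 28.2) = 0
3321.3 T = 114947
T ≈ 34.61 °C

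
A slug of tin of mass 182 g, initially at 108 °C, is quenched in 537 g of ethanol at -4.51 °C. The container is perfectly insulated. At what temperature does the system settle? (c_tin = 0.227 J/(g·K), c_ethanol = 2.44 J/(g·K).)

T_f ≈ -1.1 °C

Setting the total heat transfer to zero:
182·0.227·(T − 108) + 537·2.44·(T − (-4.51)) = 0
1351.6 T = -1447.5
T = -1447.5/1351.6 ≈ -1.07 °C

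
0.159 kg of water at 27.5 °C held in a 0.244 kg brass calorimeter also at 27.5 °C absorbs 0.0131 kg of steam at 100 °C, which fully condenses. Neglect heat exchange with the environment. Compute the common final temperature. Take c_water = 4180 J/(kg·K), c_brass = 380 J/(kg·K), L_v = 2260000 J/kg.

T_f ≈ 68.8 °C

Conservation of energy gives ΣQ = 0:
steam→water at 100 °C releases m L_v = 0.0131×2260000 = 29606
  condensate cools 100→T: 0.0131×4180×(T − 100) = 54.76(T − 100)
  water warms: 0.159×4180×(T − 27.5) = 664.62(T − 27.5)
  brass cup: 0.244×380×(T − 27.5) = 92.72(T − 27.5)
812.1 T = 29606 + 5475.8 + 20827 = 55909
T ≈ 68.84 °C — below 100 °C, confirming all the steam condensed.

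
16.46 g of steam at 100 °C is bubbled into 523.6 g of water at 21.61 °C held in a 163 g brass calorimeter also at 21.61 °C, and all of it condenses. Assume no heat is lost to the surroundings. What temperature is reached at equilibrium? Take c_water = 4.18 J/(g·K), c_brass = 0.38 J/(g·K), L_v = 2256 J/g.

T_f ≈ 39.9 °C

Let T be the final temperature. ΣQ_i = 0:
latent heat released on condensation: 16.46·2256 = 37134; condensate cools 100→T: 16.46·4.18·(T − 100) = 68.8(T − 100); original water: 2188.6(T − 21.61); cup: 61.94(T − 21.61)
2319.4 T = 37134 + 6880.3 + 48635 = 92649
T ≈ 39.95 °C, under the boiling point, so the assumption holds.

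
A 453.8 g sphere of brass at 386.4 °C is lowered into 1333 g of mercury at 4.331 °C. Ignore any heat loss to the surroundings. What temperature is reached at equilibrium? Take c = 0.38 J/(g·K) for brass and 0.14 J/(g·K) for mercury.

T_f ≈ 187.8 °C

Taking heat into each body as positive, Σ m c ΔT = 0:
453.8*0.38*(T − 386.4) + 1333*0.14*(T − 4.331) = 0
(172.44 + 186.62) T = 172.44*386.4 + 186.62*4.331
T = 67441/359.06 ≈ 187.82 °C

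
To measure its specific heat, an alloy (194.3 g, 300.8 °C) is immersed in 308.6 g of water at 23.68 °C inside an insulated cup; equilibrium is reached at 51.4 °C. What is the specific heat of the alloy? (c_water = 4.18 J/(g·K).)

c ≈ 0.738 J/(g·K)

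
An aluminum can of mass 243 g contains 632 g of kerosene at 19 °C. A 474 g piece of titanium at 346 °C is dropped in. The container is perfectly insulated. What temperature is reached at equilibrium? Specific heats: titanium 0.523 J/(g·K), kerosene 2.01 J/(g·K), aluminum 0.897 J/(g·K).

T_f ≈ 65.7 °C

T_f is the heat-capacity-weighted average of the initial temperatures:
T_f = (247.9·346 + 1270.3·19 + 217.97·19) / (247.9 + 1270.3 + 217.97)
    = 114052 / 1736.2 ≈ 65.69 °C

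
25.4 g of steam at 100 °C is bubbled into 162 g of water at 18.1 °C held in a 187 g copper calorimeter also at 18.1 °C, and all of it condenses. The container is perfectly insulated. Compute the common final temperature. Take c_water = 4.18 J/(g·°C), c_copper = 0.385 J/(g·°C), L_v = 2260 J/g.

T_f ≈ 95.4 °C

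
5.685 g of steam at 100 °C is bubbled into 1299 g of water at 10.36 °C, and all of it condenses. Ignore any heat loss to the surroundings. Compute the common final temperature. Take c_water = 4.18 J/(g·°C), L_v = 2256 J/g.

T_f ≈ 13.1 °C

Setting the total heat transfer to zero:
steam→water at 100 °C releases m L_v = 5.685·2256 = 12825
  condensate cools 100→T: 5.685·4.18·(T − 100) = 23.76(T − 100)
  original water: 5429.8(T − 10.36)
5453.6 T = 12825 + 2376.3 + 56253 = 71455
T ≈ 13.10 °C — below 100 °C, confirming all the steam condensed.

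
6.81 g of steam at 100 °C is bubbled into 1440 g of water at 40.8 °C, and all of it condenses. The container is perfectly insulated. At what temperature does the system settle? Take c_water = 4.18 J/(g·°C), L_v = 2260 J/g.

T_f ≈ 43.6 °C

Conservation of energy gives ΣQ = 0:
latent heat released on condensation: 6.81×2260 = 15391; condensed water 100 °C→T: 28.47(T − 100); water warms: 1440×4.18×(T − 40.8) = 6019.2(T − 40.8)
6047.7 T = 15391 + 2846.6 + 245583 = 263821
T ≈ 43.62 °C — below 100 °C, confirming all the steam condensed.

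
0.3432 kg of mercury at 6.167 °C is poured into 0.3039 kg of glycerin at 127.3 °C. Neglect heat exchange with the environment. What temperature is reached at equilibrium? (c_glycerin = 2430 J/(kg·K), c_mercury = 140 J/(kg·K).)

T_f ≈ 119.9 °C

Setting the total heat transfer to zero:
0.3039×2430×(T − 127.3) + 0.3432×140×(T − 6.167) = 0
738.48(T − 127.3) + 48.05(T − 6.167) = 0
786.52 T = 94304
T = 94304 / 786.52 = 120 °C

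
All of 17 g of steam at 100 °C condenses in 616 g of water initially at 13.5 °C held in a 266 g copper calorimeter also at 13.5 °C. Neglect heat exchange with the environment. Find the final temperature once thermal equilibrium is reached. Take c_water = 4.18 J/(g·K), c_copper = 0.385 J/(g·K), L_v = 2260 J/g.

T_f ≈ 29.7 °C

Taking heat into each body as positive, Σ m c ΔT = 0:
steam→water at 100 °C releases m L_v = 17×2260 = 38420
  condensate cools 100→T: 17×4.18×(T − 100) = 71.06(T − 100)
  water warms: 616×4.18×(T − 13.5) = 2574.9(T − 13.5)
  cup: 102.41(T − 13.5)
2748.3 T = 38420 + 7106 + 36143 = 81669
T ≈ 29.72 °C, under the boiling point, so the assumption holds.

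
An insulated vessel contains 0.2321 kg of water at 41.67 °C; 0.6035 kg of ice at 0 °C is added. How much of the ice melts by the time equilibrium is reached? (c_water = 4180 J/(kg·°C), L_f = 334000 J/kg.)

m_melted ≈ 0.121 kg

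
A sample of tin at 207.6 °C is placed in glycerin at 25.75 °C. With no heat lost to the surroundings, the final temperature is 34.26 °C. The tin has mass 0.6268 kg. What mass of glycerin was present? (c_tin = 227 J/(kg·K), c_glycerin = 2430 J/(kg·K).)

Heat lost by the tin = heat gained by the glycerin:
0.6268·227·(207.6 − 34.26) = m·2430·(34.26 − 25.75)
20679 m = 24663  ⇒  m ≈ 1.193 kg

m ≈ 1.19 kg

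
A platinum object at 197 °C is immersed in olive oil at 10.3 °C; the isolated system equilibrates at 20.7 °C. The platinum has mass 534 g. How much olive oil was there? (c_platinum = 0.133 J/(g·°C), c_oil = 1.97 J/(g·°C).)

|Q_platinum| = |Q_oil|:
534·0.133·(197 − 20.7) = m·1.97·(20.7 − 10.3)
20.49 m = 12521  ⇒  m ≈ 611.1 g

m ≈ 611 g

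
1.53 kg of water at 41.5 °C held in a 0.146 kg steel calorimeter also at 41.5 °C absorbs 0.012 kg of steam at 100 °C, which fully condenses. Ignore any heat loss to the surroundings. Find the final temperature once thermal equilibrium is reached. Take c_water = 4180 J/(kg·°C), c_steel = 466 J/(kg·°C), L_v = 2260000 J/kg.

T_f ≈ 46.1 °C

Let T be the final temperature. ΣQ_i = 0:
steam→water at 100 °C releases m L_v = 0.012×2260000 = 27120; condensed water 100 °C→T: 50.16(T − 100); water warms: 1.53×4180×(T − 41.5) = 6395.4(T − 41.5); cup: 68.04(T − 41.5)
6513.6 T = 27120 + 5016 + 268233 = 300369
T ≈ 46.11 °C — below 100 °C, confirming all the steam condensed.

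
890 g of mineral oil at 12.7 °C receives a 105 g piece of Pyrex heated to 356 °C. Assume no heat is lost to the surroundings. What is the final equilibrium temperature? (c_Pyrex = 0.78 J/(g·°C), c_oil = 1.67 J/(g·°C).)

Conservation of energy gives ΣQ = 0:
105·0.78·(T − 356) + 890·1.67·(T − 12.7) = 0
(81.9 + 1486.3) T = 81.9·356 + 1486.3·12.7
T ≈ 30.63 °C

T_f ≈ 30.6 °C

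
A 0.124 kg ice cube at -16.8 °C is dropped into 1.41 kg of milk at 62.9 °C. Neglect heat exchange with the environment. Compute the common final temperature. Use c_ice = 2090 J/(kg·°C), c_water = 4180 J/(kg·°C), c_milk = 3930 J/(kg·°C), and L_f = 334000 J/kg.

T_f ≈ 50.0 °C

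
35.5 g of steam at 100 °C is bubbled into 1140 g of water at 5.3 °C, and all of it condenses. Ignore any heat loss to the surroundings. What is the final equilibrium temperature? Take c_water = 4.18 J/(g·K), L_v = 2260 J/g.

T_f ≈ 24.5 °C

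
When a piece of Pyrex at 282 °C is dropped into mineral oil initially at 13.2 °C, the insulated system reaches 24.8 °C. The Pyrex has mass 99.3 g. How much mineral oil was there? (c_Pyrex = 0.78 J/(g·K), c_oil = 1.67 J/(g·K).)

m ≈ 1030 g

|Q_Pyrex| = |Q_oil|:
99.3×0.78×(282 − 24.8) = m×1.67×(24.8 − 13.2)
19.37 m = 19921  ⇒  m ≈ 1028 g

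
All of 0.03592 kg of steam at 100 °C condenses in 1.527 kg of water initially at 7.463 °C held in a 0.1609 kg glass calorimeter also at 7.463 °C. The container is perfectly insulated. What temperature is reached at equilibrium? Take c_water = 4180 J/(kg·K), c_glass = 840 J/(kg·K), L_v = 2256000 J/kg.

T_f ≈ 21.7 °C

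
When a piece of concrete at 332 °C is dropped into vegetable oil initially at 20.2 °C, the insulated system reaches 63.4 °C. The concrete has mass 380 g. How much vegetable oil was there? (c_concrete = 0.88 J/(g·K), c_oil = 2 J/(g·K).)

m ≈ 1040 g

Heat lost by the concrete = heat gained by the oil:
380×0.88×(332 − 63.4) = m×2×(63.4 − 20.2)
86.4 m = 89820  ⇒  m ≈ 1040 g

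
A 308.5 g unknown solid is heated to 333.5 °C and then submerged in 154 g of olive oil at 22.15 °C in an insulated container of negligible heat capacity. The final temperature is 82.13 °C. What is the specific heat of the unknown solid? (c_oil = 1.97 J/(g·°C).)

c ≈ 0.235 J/(g·°C)

m_s c (T_s − T_f) = m_oil c_oil (T_f − T_0):
308.5×c×(333.5 − 82.13) = 154×1.97×(82.13 − 22.15)
77548 c = 18197  ⇒  c ≈ 0.2347 J/(g·°C)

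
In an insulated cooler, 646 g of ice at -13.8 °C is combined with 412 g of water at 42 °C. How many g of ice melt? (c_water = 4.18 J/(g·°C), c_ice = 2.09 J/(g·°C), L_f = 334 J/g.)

Cooling the water to 0 °C releases 412×4.18×42 = 72331 J.
Of that, 646×2.09×13.8 = 18632 J goes to bring the ice to 0 °C, leaving 53699 J.
Melting all 646 g of ice would need 646×334 = 215764 J.
That's not enough to melt it all — equilibrium is at 0 °C with ice remaining.
m_melted×334 = 53699  ⇒  m_melted ≈ 160.8 g.

m_melted ≈ 161 g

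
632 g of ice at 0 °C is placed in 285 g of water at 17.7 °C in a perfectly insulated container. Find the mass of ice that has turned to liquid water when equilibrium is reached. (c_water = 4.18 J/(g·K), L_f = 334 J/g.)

m_melted ≈ 63.1 g

Water can give up m c ΔT = 285·4.18·17.7 = 21086 J before reaching 0 °C.
Melting all 632 g of ice would need 632·334 = 211088 J.
That's not enough to melt it all — equilibrium is at 0 °C with ice remaining.
Mass melted = 21086/334 ≈ 63.13 g.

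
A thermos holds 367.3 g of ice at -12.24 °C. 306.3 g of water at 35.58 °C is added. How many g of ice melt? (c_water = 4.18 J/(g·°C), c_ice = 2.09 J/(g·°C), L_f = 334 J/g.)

m_melted ≈ 108 g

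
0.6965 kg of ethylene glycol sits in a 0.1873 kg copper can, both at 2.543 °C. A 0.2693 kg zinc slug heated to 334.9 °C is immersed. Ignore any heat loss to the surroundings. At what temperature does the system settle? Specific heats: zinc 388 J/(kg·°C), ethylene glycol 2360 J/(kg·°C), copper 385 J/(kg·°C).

Setting the total heat transfer to zero:
0.2693*388*(T − 334.9) + 0.6965*2360*(T − 2.543) + 0.1873*385*(T − 2.543) = 0
104.49(T − 334.9) + 1643.7(T − 2.543) + 72.11(T − 2.543) = 0
(104.49 + 1643.7 + 72.11) T = 104.49*334.9 + 1643.7*2.543 + 72.11*2.543
T ≈ 21.62 °C

T_f ≈ 21.6 °C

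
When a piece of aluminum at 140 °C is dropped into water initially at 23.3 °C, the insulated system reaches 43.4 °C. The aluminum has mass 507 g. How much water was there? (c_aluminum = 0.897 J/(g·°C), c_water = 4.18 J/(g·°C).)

Let T be the final temperature. ΣQ_i = 0:
507×0.897×(43.4 − 140) + m×4.18×(43.4 − 23.3) = 0
84.02 m = 43932
m = 43932/84.02 ≈ 522.9 g

m ≈ 523 g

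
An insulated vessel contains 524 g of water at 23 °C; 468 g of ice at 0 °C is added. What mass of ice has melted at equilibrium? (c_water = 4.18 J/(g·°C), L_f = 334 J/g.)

Cooling the water to 0 °C releases 524×4.18×23 = 50377 J.
Melting all 468 g of ice would need 468×334 = 156312 J.
50377 J < 156312 J, so only part of the ice melts and the system sits at 0 °C.
m_melted×334 = 50377  ⇒  m_melted ≈ 150.8 g.

m_melted ≈ 151 g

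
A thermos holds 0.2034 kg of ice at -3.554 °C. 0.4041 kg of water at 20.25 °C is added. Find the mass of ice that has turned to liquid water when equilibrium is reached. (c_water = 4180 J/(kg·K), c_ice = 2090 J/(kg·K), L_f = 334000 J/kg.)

m_melted ≈ 0.0979 kg

Heat available from the water dropping to 0 °C: 0.4041×4180×20.25 = 34205 J.
Warming the ice to 0 °C takes 0.2034×2090×3.554 = 1510.8 J, leaving 32694 J for melting.
To melt every bit of ice: 0.2034×334000 = 67936 J.
That's not enough to melt it all — equilibrium is at 0 °C with ice remaining.
m_melt = 32694 / L_f = 0.09789 kg.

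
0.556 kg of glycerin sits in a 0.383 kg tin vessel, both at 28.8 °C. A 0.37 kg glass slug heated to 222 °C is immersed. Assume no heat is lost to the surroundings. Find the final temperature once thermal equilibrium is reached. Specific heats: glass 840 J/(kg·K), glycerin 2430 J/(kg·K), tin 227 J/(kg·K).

T_f ≈ 63.1 °C

Energy conservation, ΣQ = 0:
0.37·840·(T − 222) + 0.556·2430·(T − 28.8) + 0.383·227·(T − 28.8) = 0
310.8(T − 222) + 1351.1(T − 28.8) + 86.94(T − 28.8) = 0
(310.8 + 1351.1 + 86.94) T = 310.8·222 + 1351.1·28.8 + 86.94·28.8
T = 110413/1748.8 ≈ 63.14 °C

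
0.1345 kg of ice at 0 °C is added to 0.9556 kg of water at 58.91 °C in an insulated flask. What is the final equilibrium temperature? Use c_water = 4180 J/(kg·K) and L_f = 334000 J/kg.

T_f ≈ 41.8 °C

Energy balance with sensible and latent terms:
fusion: m_ice L_f = 0.1345·334000 = 44923
  meltwater 0→T: 0.1345·4180·T = 562.21 T
  water: 3994.4(T − 58.91)
4556.6 T = 235311 − 44923 = 190388
T ≈ 41.78 °C. Since T > 0 °C, the all-ice-melts assumption holds.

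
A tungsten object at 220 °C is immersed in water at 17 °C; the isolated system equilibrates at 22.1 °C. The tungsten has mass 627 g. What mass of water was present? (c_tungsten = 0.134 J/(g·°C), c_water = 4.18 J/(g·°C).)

m ≈ 780 g

Let T be the final temperature. ΣQ_i = 0:
627×0.134×(22.1 − 220) + m×4.18×(22.1 − 17) = 0
21.32 m = 16627
m = 16627/21.32 ≈ 780 g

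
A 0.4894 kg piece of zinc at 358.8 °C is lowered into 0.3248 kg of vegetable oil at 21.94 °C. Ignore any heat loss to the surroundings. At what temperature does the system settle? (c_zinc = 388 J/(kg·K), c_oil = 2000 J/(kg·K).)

T_f ≈ 98.1 °C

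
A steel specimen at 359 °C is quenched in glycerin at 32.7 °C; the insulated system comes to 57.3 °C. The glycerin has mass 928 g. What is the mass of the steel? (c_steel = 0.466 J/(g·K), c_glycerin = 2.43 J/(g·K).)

Energy conservation, ΣQ = 0:
m·0.466·(57.3 − 359) + 928·2.43·(57.3 − 32.7) = 0
-140.59 m = -55474
m = -55474/-140.59 ≈ 394.6 g

m ≈ 395 g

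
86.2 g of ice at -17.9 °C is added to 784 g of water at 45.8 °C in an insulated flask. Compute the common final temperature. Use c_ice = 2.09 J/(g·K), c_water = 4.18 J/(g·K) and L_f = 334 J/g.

T_f ≈ 32.5 °C

Taking heat into each body as positive, Σ m c ΔT = 0:
warm ice to 0 °C: 86.2×2.09×(0 − (-17.9)) = 3224.8
  fusion: m_ice L_f = 86.2×334 = 28791
  warm the meltwater: 360.32 T
  water: 3277.1(T − 45.8)
3637.4 T = 150092 − 32016 = 118076
T ≈ 32.46 °C (positive, so assuming full melt was valid).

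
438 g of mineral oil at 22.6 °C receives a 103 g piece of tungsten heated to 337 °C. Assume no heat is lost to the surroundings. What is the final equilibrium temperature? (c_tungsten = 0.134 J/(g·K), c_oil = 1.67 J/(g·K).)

Set heat shed by the hot body equal to heat absorbed by the cold body:
103*0.134*(337 − T) = 438*1.67*(T − 22.6)
13.8(337 − T) = 731.46(T − 22.6)
745.26 T = 21182  ⇒  T ≈ 28.42 °C

T_f ≈ 28.4 °C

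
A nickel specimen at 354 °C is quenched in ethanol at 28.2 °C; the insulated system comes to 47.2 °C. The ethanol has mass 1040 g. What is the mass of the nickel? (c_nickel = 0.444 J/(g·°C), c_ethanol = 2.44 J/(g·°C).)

|Q_nickel| = |Q_ethanol|:
m·0.444·(354 − 47.2) = 1040·2.44·(47.2 − 28.2)
136.22 m = 48214  ⇒  m ≈ 353.9 g

m ≈ 354 g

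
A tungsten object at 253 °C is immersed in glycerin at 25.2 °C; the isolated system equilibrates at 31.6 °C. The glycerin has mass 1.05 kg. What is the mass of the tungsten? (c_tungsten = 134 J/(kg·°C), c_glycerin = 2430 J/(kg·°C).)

m ≈ 0.55 kg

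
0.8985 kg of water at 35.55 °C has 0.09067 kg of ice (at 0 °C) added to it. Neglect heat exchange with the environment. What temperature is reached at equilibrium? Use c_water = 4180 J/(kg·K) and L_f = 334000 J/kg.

Sum of m c ΔT and latent-heat terms is zero:
melt ice: 0.09067×334000 = 30284; warm the meltwater: 379 T; water cools: 0.8985×4180×(T − 35.55) = 3755.7(T − 35.55)
4134.7 T = 133516 − 30284 = 103232
T ≈ 24.97 °C (positive, so assuming full melt was valid).

T_f ≈ 25.0 °C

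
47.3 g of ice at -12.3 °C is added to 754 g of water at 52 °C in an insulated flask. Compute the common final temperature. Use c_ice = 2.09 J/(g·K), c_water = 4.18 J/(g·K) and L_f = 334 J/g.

Net heat exchanged in the isolated system is zero:
ice -12.3→0 °C: 47.3×2.09×12.3 = 1215.9
  fusion: m_ice L_f = 47.3×334 = 15798
  meltwater 0→T: 47.3×4.18×T = 197.71 T
  water cools: 754×4.18×(T − 52) = 3151.7(T − 52)
3349.4 T = 163889 − 17014 = 146875
T ≈ 43.85 °C. Since T > 0 °C, the all-ice-melts assumption holds.

T_f ≈ 43.9 °C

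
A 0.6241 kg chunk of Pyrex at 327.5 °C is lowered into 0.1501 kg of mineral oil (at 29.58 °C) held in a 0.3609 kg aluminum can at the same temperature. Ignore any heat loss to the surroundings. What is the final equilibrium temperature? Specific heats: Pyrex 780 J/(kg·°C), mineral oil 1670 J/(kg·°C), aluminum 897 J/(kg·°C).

Conservation of energy gives ΣQ = 0:
0.6241·780·(T − 327.5) + 0.1501·1670·(T − 29.58) + 0.3609·897·(T − 29.58) = 0
486.8(T − 327.5) + 250.67(T − 29.58) + 323.73(T − 29.58) = 0
(486.8 + 250.67 + 323.73) T = 486.8·327.5 + 250.67·29.58 + 323.73·29.58
T = 176417 / 1061.2 = 166 °C

T_f ≈ 166.2 °C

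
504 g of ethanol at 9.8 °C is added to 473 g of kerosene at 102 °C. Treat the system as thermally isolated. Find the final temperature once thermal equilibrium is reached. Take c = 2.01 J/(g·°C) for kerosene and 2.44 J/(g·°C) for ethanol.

Heat lost by the kerosene equals heat gained by the ethanol:
473*2.01*(102 − T) = 504*2.44*(T − 9.8)
950.73(102 − T) = 1229.8(T − 9.8)
2180.5 T = 109026  ⇒  T ≈ 50.00 °C

T_f ≈ 50.0 °C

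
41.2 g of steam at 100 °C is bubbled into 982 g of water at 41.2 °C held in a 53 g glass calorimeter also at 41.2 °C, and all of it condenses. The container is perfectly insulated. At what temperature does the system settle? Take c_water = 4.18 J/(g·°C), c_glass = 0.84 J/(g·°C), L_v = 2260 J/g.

T_f ≈ 65.1 °C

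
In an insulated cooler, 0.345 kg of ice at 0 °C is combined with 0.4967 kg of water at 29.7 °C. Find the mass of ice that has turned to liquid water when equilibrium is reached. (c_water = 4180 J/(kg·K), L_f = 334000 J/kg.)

m_melted ≈ 0.185 kg

Water can give up m c ΔT = 0.4967×4180×29.7 = 61663 J before reaching 0 °C.
To melt every bit of ice: 0.345×334000 = 115230 J.
That's not enough to melt it all — equilibrium is at 0 °C with ice remaining.
Mass melted = 61663/334000 ≈ 0.1846 kg.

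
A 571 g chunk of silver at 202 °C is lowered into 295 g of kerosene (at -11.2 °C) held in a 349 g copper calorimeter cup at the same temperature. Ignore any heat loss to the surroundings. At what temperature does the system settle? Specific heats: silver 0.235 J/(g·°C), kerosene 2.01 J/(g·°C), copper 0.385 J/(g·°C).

T_f ≈ 22.0 °C

Net heat exchanged in the isolated system is zero:
571*0.235*(T − 202) + 295*2.01*(T − (-11.2)) + 349*0.385*(T − (-11.2)) = 0
(134.19 + 592.95 + 134.37) T = 134.19*202 + 592.95*(-11.2) + 134.37*(-11.2)
T = 18959/861.5 ≈ 22.01 °C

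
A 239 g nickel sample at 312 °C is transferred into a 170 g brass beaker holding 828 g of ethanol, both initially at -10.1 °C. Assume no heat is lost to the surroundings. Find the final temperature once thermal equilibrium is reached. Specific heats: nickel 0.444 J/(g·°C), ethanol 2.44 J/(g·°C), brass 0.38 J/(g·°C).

T_f ≈ 5.5 °C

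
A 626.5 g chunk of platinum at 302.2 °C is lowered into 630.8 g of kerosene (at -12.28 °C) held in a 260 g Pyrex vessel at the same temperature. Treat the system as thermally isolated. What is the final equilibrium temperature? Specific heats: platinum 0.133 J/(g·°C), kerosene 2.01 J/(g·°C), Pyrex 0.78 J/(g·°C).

Conservation of energy gives ΣQ = 0:
626.5*0.133*(T − 302.2) + 630.8*2.01*(T − (-12.28)) + 260*0.78*(T − (-12.28)) = 0
1554 T = 7120.4
T = 7120.4 / 1554 = 4.58 °C

T_f ≈ 4.6 °C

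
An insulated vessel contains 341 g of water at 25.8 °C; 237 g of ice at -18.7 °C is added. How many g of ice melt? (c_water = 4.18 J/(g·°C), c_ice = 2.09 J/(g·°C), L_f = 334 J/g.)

Water can give up m c ΔT = 341·4.18·25.8 = 36775 J before reaching 0 °C.
Of that, 237·2.09·18.7 = 9262.7 J goes to bring the ice to 0 °C, leaving 27512 J.
To melt every bit of ice: 237·334 = 79158 J.
That's not enough to melt it all — equilibrium is at 0 °C with ice remaining.
m_melt = 27512 / L_f = 82.37 g.

m_melted ≈ 82.4 g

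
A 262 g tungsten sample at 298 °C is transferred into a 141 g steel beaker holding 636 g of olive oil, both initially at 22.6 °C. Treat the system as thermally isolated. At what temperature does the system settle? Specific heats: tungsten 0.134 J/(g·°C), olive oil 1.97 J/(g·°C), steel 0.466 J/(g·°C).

T_f ≈ 29.7 °C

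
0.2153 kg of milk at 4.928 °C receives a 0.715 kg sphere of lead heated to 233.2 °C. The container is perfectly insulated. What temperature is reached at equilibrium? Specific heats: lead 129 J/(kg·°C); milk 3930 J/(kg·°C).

T_f ≈ 27.4 °C

With ΣQ=0 the equilibrium temperature is the m·c-weighted mean:
T_f = (92.23·233.2 + 846.13·4.928) / (92.23 + 846.13)
    = 25679 / 938.36 ≈ 27.37 °C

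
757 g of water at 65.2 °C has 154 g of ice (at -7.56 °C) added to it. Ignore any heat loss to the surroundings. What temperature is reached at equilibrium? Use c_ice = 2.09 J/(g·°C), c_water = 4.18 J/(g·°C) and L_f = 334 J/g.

Let T be the final temperature. ΣQ_i = 0:
warm ice to 0 °C: 154·2.09·(0 − (-7.56)) = 2433.3
  fusion: m_ice L_f = 154·334 = 51436
  meltwater 0→T: 154·4.18·T = 643.72 T
  water cools: 757·4.18·(T − 65.2) = 3164.3(T − 65.2)
3808 T = 206310 − 53869 = 152440
T ≈ 40.03 °C. Since T > 0 °C, the all-ice-melts assumption holds.

T_f ≈ 40.0 °C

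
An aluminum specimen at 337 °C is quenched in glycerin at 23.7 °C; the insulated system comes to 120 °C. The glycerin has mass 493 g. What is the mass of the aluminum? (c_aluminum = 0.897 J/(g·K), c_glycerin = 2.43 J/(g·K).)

Energy conservation, ΣQ = 0:
m×0.897×(120 − 337) + 493×2.43×(120 − 23.7) = 0
-194.65 m = -115366
m = -115366/-194.65 ≈ 592.7 g

m ≈ 593 g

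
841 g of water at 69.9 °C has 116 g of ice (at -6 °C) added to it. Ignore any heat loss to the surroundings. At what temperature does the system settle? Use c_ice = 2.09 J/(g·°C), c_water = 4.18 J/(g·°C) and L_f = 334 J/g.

T_f ≈ 51.4 °C

Net heat exchanged in the isolated system is zero:
ice -6→0 °C: 116×2.09×6 = 1454.6; fusion: m_ice L_f = 116×334 = 38744; warm the meltwater: 484.88 T; water cools: 841×4.18×(T − 69.9) = 3515.4(T − 69.9)
4000.3 T = 245725 − 40199 = 205526
T ≈ 51.38 °C — above 0 °C, consistent with complete melting.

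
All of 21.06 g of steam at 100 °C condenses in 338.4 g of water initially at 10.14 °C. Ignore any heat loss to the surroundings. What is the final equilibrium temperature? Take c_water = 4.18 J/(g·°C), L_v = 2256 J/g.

T_f ≈ 47.0 °C

Heat gained plus heat lost sum to zero:
latent heat released on condensation: 21.06×2256 = 47511; condensate cools 100→T: 21.06×4.18×(T − 100) = 88.03(T − 100); original water: 1414.5(T − 10.14)
1502.5 T = 47511 + 8803.1 + 14343 = 70658
T ≈ 47.03 °C (< 100 °C, so full condensation is consistent).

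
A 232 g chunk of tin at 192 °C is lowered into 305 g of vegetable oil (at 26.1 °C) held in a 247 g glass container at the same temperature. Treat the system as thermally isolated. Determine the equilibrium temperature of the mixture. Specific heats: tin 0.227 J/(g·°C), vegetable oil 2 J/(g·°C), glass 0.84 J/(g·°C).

T_f ≈ 36.1 °C

Conservation of energy gives ΣQ = 0:
232·0.227·(T − 192) + 305·2·(T − 26.1) + 247·0.84·(T − 26.1) = 0
870.14 T = 31448
T = 31448/870.14 ≈ 36.14 °C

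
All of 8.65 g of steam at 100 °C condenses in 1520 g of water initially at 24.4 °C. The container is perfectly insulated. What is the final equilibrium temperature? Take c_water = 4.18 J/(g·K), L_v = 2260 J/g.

T_f ≈ 27.9 °C

Energy balance with sensible and latent terms:
condense steam: −8.65·2260 = −19549; condensate cools 100→T: 8.65·4.18·(T − 100) = 36.16(T − 100); water warms: 1520·4.18·(T − 24.4) = 6353.6(T − 24.4)
6389.8 T = 19549 + 3615.7 + 155028 = 178193
T ≈ 27.89 °C, under the boiling point, so the assumption holds.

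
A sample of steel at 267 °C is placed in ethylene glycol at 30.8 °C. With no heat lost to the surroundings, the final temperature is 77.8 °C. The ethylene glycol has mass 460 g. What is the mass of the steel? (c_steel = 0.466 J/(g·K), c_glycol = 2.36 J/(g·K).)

m ≈ 579 g

|Q_steel| = |Q_glycol|:
m×0.466×(267 − 77.8) = 460×2.36×(77.8 − 30.8)
88.17 m = 51023  ⇒  m ≈ 578.7 g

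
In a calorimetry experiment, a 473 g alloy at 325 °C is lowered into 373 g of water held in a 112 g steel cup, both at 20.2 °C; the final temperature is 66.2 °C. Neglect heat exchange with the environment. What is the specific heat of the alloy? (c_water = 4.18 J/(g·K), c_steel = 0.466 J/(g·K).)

c ≈ 0.606 J/(g·K)

Conservation of energy gives ΣQ = 0:
473×c×(66.2 − 325) + 373×4.18×(66.2 − 20.2) + 112×0.466×(66.2 − 20.2) = 0
-122412 c = -74121
c = -74121/-122412 ≈ 0.6055 J/(g·K)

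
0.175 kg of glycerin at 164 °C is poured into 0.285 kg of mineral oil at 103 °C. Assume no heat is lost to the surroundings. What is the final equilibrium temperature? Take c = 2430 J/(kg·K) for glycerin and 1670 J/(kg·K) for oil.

T_f ≈ 131.8 °C

Taking heat into each body as positive, Σ m c ΔT = 0:
0.175·2430·(T − 164) + 0.285·1670·(T − 103) = 0
425.25(T − 164) + 475.95(T − 103) = 0
901.2 T = 118764
T = 118764 / 901.2 = 132 °C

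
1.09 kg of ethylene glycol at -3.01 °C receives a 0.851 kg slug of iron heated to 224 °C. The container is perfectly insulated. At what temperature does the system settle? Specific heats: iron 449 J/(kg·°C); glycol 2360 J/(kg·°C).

Let T be the final temperature. ΣQ_i = 0:
0.851*449*(T − 224) + 1.09*2360*(T − (-3.01)) = 0
2954.5 T = 77847
T ≈ 26.35 °C

T_f ≈ 26.3 °C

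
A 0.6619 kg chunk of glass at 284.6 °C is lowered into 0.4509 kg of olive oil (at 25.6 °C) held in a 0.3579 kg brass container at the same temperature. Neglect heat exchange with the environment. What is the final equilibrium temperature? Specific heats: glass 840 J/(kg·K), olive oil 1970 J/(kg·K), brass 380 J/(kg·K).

T_f is the heat-capacity-weighted average of the initial temperatures:
T_f = (556×284.6 + 888.27×25.6 + 136×25.6) / (556 + 888.27 + 136)
    = 184458 / 1580.3 ≈ 116.73 °C

T_f ≈ 116.7 °C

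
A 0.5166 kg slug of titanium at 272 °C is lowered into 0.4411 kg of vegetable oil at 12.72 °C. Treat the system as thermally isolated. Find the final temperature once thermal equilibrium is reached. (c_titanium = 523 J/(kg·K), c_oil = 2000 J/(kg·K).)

T_f = Σ m_i c_i T_i / Σ m_i c_i:
T_f = (270.18*272 + 882.2*12.72) / (270.18 + 882.2)
    = 84711 / 1152.4 ≈ 73.51 °C

T_f ≈ 73.5 °C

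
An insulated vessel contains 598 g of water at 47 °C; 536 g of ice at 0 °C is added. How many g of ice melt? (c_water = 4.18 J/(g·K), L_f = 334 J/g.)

m_melted ≈ 352 g

Water can give up m c ΔT = 598·4.18·47 = 117483 J before reaching 0 °C.
Melting all 536 g of ice would need 536·334 = 179024 J.
That's not enough to melt it all — equilibrium is at 0 °C with ice remaining.
m_melt = 117483 / L_f = 351.7 g.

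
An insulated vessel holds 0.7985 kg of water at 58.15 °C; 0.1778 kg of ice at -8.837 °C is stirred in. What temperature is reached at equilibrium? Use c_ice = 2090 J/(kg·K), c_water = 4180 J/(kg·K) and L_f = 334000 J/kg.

Net heat exchanged in the isolated system is zero:
warm ice to 0 °C: 0.1778·2090·(0 − (-8.837)) = 3283.8; fusion: m_ice L_f = 0.1778·334000 = 59385; meltwater 0→T: 0.1778·4180·T = 743.2 T; water: 3337.7(T − 58.15)
4080.9 T = 194089 − 62669 = 131420
T ≈ 32.20 °C (positive, so assuming full melt was valid).

T_f ≈ 32.2 °C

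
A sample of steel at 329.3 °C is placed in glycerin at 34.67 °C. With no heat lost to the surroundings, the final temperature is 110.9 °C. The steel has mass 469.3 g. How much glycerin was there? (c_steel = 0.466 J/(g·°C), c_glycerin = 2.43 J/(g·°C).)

|Q_steel| = |Q_glycerin|:
469.3×0.466×(329.3 − 110.9) = m×2.43×(110.9 − 34.67)
185.24 m = 47763  ⇒  m ≈ 257.8 g

m ≈ 258 g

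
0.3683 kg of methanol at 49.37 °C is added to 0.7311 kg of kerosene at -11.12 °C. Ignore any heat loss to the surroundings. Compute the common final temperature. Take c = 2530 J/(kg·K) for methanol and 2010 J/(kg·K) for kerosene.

|Q_methanol| = |Q_kerosene|:
0.3683×2530×(49.37 − T) = 0.7311×2010×(T − (-11.12))
931.8(49.37 − T) = 1469.5(T − (-11.12))
2401.3 T = 29662  ⇒  T ≈ 12.35 °C

T_f ≈ 12.4 °C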